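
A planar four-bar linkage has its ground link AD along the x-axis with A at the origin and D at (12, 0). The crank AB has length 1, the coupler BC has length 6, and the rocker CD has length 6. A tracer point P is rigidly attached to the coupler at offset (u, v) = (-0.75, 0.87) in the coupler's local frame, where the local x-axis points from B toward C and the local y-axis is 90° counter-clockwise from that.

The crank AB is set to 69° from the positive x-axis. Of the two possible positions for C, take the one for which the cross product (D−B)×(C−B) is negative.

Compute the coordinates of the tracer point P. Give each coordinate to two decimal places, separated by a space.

A=(0,0), D=(12.00,0)
B = A + 1.00·(cos69°, sin69°) = (0.3584, 0.9336)
|BD| = 11.6790
circle(B,6.00) ∩ circle(D,6.00): a=5.8395, h=1.3785
  candidates: C₊=(6.2894,1.8409) cross=16.099; C₋=(6.0690,-0.9073) cross=-16.099
  mode - wants cross < 0 → take C=(6.0690,-0.9073) (cross=-16.099)
ex = (C−B)/|BC| = (0.9518,-0.3068); ey = (0.3068,0.9518)
P = B + -0.75·ex + 0.87·ey = (-0.0885,1.9917)

-0.09 1.99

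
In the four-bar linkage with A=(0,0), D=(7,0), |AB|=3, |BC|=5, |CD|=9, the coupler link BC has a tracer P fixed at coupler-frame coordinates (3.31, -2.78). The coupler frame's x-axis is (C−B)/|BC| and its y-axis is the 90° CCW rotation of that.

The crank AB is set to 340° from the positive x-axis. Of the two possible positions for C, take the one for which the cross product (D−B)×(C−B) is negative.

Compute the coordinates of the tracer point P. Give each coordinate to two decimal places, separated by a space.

-1.50 -1.27

A=(0,0), D=(7.00,0)
B = A + 3.00·(cos340°, sin340°) = (2.8191, -1.0261)
|BD| = 4.3050
circle(B,5.00) ∩ circle(D,9.00): a=-4.3516, h=2.4624
  candidates: C₊=(-1.9940,0.3283) cross=10.601; C₋=(-0.8202,-4.4547) cross=-10.601
  mode - wants cross < 0 → take C=(-0.8202,-4.4547) (cross=-10.601)
ex = (C−B)/|BC| = (-0.7279,-0.6857); ey = (0.6857,-0.7279)
P = B + 3.31·ex + -2.78·ey = (-1.4965,-1.2724)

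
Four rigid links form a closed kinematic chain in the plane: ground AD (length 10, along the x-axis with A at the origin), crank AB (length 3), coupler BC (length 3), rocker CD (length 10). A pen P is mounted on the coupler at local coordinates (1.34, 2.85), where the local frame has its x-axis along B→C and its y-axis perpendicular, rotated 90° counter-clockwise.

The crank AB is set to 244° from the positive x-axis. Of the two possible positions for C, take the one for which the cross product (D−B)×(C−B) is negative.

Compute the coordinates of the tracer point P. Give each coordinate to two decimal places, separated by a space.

A=(0,0), D=(10.00,0)
B = A + 3.00·(cos244°, sin244°) = (-1.3151, -2.6964)
|BD| = 11.6320
circle(B,3.00) ∩ circle(D,10.00): a=1.9043, h=2.3181
  candidates: C₊=(-0.0000,0.0000) cross=26.964; C₋=(1.0747,-4.5099) cross=-26.964
  mode - wants cross < 0 → take C=(1.0747,-4.5099) (cross=-26.964)
ex = (C−B)/|BC| = (0.7966,-0.6045); ey = (0.6045,0.7966)
P = B + 1.34·ex + 2.85·ey = (1.4752,-1.2361)

1.48 -1.24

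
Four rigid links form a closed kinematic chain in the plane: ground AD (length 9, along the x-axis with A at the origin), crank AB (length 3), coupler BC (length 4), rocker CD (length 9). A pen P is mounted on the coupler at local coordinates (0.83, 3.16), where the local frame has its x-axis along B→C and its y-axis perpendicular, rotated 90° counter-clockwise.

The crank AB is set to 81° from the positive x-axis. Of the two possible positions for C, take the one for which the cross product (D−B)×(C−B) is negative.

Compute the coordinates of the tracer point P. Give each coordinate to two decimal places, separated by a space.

A=(0,0), D=(9.00,0)
B = A + 3.00·(cos81°, sin81°) = (0.4693, 2.9631)
|BD| = 9.0306
circle(B,4.00) ∩ circle(D,9.00): a=0.9165, h=3.8936
  candidates: C₊=(2.6126,6.3404) cross=35.162; C₋=(0.0575,-1.0157) cross=-35.162
  mode - wants cross < 0 → take C=(0.0575,-1.0157) (cross=-35.162)
ex = (C−B)/|BC| = (-0.1030,-0.9947); ey = (0.9947,-0.1030)
P = B + 0.83·ex + 3.16·ey = (3.5271,1.8121)

3.53 1.81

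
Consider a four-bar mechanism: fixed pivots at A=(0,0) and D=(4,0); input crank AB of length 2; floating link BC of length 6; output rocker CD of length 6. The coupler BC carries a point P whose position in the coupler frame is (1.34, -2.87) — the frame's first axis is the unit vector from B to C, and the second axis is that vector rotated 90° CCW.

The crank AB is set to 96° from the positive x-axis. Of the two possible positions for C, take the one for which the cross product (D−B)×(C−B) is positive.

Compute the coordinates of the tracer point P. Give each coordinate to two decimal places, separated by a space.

A=(0,0), D=(4.00,0)
B = A + 2.00·(cos96°, sin96°) = (-0.2091, 1.9890)
|BD| = 4.6554
circle(B,6.00) ∩ circle(D,6.00): a=2.3277, h=5.5301
  candidates: C₊=(4.2582,5.9944) cross=25.745; C₋=(-0.4673,-4.0054) cross=-25.745
  mode + wants cross > 0 → take C=(4.2582,5.9944) (cross=25.745)
ex = (C−B)/|BC| = (0.7446,0.6676); ey = (-0.6676,0.7446)
P = B + 1.34·ex + -2.87·ey = (2.7046,0.7467)

2.70 0.75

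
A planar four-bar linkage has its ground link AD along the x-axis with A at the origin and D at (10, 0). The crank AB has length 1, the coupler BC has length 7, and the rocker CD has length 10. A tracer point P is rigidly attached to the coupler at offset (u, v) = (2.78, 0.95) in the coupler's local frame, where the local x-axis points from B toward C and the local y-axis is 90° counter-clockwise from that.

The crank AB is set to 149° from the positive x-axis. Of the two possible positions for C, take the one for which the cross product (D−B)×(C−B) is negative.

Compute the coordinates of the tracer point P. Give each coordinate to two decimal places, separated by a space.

A=(0,0), D=(10.00,0)
B = A + 1.00·(cos149°, sin149°) = (-0.8572, 0.5150)
|BD| = 10.8694
circle(B,7.00) ∩ circle(D,10.00): a=3.0886, h=6.2817
  candidates: C₊=(2.5257,6.6434) cross=68.279; C₋=(1.9304,-5.9060) cross=-68.279
  mode - wants cross < 0 → take C=(1.9304,-5.9060) (cross=-68.279)
ex = (C−B)/|BC| = (0.3982,-0.9173); ey = (0.9173,0.3982)
P = B + 2.78·ex + 0.95·ey = (1.1213,-1.6567)

1.12 -1.66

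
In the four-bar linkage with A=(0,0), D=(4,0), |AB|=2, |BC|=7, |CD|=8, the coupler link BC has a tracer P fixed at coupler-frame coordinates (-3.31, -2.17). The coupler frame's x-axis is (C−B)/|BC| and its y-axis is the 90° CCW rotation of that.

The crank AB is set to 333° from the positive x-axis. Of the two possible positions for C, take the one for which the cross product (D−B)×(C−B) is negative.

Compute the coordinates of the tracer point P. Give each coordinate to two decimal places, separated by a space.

A=(0,0), D=(4.00,0)
B = A + 2.00·(cos333°, sin333°) = (1.7820, -0.9080)
|BD| = 2.3966
circle(B,7.00) ∩ circle(D,8.00): a=-1.9311, h=6.7284
  candidates: C₊=(-2.5542,4.5872) cross=16.126; C₋=(2.5440,-7.8664) cross=-16.126
  mode - wants cross < 0 → take C=(2.5440,-7.8664) (cross=-16.126)
ex = (C−B)/|BC| = (0.1089,-0.9941); ey = (0.9941,0.1089)
P = B + -3.31·ex + -2.17·ey = (-0.7354,2.1461)

-0.74 2.15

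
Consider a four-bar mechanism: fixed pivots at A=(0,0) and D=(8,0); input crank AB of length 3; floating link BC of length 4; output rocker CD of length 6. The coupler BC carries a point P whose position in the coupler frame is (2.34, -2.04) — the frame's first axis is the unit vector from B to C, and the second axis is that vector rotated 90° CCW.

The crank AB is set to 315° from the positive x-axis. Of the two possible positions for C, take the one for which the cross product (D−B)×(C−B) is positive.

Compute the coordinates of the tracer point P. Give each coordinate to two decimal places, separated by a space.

4.26 0.13

A=(0,0), D=(8.00,0)
B = A + 3.00·(cos315°, sin315°) = (2.1213, -2.1213)
|BD| = 6.2497
circle(B,4.00) ∩ circle(D,6.00): a=1.5248, h=3.6980
  candidates: C₊=(2.3004,1.8747) cross=23.111; C₋=(4.8108,-5.0822) cross=-23.111
  mode + wants cross > 0 → take C=(2.3004,1.8747) (cross=23.111)
ex = (C−B)/|BC| = (0.0448,0.9990); ey = (-0.9990,0.0448)
P = B + 2.34·ex + -2.04·ey = (4.2640,0.1250)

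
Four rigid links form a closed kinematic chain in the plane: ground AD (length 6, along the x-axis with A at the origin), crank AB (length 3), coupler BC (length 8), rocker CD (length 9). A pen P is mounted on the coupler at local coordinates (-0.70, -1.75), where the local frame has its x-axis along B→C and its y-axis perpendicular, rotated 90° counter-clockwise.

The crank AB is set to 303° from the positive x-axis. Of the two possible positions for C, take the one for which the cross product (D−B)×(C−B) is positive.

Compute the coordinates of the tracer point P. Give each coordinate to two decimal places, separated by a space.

3.52 -2.44

A=(0,0), D=(6.00,0)
B = A + 3.00·(cos303°, sin303°) = (1.6339, -2.5160)
|BD| = 5.0391
circle(B,8.00) ∩ circle(D,9.00): a=0.8328, h=7.9565
  candidates: C₊=(-1.6172,4.7936) cross=40.094; C₋=(6.3281,-8.9940) cross=-40.094
  mode + wants cross > 0 → take C=(-1.6172,4.7936) (cross=40.094)
ex = (C−B)/|BC| = (-0.4064,0.9137); ey = (-0.9137,-0.4064)
P = B + -0.70·ex + -1.75·ey = (3.5174,-2.4444)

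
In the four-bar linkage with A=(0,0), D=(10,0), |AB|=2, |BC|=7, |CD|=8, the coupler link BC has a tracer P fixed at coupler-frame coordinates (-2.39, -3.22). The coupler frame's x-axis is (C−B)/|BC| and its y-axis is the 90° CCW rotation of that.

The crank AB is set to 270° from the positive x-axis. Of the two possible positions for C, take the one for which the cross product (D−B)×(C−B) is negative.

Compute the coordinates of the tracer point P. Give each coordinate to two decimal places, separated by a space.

A=(0,0), D=(10.00,0)
B = A + 2.00·(cos270°, sin270°) = (-0.0000, -2.0000)
|BD| = 10.1980
circle(B,7.00) ∩ circle(D,8.00): a=4.3636, h=5.4735
  candidates: C₊=(3.2054,4.2230) cross=55.819; C₋=(5.3523,-6.5114) cross=-55.819
  mode - wants cross < 0 → take C=(5.3523,-6.5114) (cross=-55.819)
ex = (C−B)/|BC| = (0.7646,-0.6445); ey = (0.6445,0.7646)
P = B + -2.39·ex + -3.22·ey = (-3.9027,-2.9217)

-3.90 -2.92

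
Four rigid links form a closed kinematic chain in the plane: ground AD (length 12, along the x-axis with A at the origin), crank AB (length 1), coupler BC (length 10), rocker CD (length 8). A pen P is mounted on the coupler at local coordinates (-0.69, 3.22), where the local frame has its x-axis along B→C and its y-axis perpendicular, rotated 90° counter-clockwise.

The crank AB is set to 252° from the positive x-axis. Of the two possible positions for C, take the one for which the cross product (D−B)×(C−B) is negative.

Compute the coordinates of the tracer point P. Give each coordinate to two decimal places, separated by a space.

A=(0,0), D=(12.00,0)
B = A + 1.00·(cos252°, sin252°) = (-0.3090, -0.9511)
|BD| = 12.3457
circle(B,10.00) ∩ circle(D,8.00): a=7.6308, h=6.4630
  candidates: C₊=(6.8013,6.0806) cross=79.790; C₋=(7.7970,-6.8070) cross=-79.790
  mode - wants cross < 0 → take C=(7.7970,-6.8070) (cross=-79.790)
ex = (C−B)/|BC| = (0.8106,-0.5856); ey = (0.5856,0.8106)
P = B + -0.69·ex + 3.22·ey = (1.0173,2.0632)

1.02 2.06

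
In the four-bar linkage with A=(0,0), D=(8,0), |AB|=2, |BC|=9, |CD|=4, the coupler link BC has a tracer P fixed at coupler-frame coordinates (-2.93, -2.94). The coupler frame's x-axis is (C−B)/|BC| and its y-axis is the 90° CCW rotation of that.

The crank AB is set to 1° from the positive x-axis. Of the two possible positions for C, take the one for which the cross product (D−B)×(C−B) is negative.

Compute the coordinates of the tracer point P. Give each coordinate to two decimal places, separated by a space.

A=(0,0), D=(8.00,0)
B = A + 2.00·(cos1°, sin1°) = (1.9997, 0.0349)
|BD| = 6.0004
circle(B,9.00) ∩ circle(D,4.00): a=8.4165, h=3.1879
  candidates: C₊=(10.4346,3.1738) cross=19.128; C₋=(10.3975,-3.2019) cross=-19.128
  mode - wants cross < 0 → take C=(10.3975,-3.2019) (cross=-19.128)
ex = (C−B)/|BC| = (0.9331,-0.3596); ey = (0.3596,0.9331)
P = B + -2.93·ex + -2.94·ey = (-1.7916,-1.6546)

-1.79 -1.65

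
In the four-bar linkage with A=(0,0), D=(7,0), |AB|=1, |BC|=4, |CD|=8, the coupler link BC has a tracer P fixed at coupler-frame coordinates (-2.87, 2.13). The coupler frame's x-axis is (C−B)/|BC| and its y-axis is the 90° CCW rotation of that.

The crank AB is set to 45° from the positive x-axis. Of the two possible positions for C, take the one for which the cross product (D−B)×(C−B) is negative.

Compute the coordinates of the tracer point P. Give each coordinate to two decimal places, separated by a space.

A=(0,0), D=(7.00,0)
B = A + 1.00·(cos45°, sin45°) = (0.7071, 0.7071)
|BD| = 6.3325
circle(B,4.00) ∩ circle(D,8.00): a=-0.6237, h=3.9511
  candidates: C₊=(0.5285,4.7031) cross=25.020; C₋=(-0.3539,-3.1496) cross=-25.020
  mode - wants cross < 0 → take C=(-0.3539,-3.1496) (cross=-25.020)
ex = (C−B)/|BC| = (-0.2653,-0.9642); ey = (0.9642,-0.2653)
P = B + -2.87·ex + 2.13·ey = (3.5221,2.9093)

3.52 2.91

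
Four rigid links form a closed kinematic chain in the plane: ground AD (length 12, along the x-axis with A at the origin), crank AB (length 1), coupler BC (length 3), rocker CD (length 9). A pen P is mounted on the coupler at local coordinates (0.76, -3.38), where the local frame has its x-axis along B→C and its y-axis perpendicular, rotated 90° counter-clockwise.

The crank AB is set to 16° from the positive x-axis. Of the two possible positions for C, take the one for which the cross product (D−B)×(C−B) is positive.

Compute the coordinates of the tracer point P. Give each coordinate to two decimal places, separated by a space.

3.70 -1.84

A=(0,0), D=(12.00,0)
B = A + 1.00·(cos16°, sin16°) = (0.9613, 0.2756)
|BD| = 11.0422
circle(B,3.00) ∩ circle(D,9.00): a=2.2609, h=1.9719
  candidates: C₊=(3.2706,2.1905) cross=21.774; C₋=(3.1722,-1.7521) cross=-21.774
  mode + wants cross > 0 → take C=(3.2706,2.1905) (cross=21.774)
ex = (C−B)/|BC| = (0.7698,0.6383); ey = (-0.6383,0.7698)
P = B + 0.76·ex + -3.38·ey = (3.7037,-1.8412)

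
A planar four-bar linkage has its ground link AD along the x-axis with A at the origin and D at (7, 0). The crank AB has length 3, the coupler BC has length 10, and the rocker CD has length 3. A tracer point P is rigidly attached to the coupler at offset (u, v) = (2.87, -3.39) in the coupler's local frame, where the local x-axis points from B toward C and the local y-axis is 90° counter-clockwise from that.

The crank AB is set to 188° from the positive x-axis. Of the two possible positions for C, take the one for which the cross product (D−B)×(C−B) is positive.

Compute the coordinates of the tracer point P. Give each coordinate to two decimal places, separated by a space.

0.87 -2.64

A=(0,0), D=(7.00,0)
B = A + 3.00·(cos188°, sin188°) = (-2.9708, -0.4175)
|BD| = 9.9795
circle(B,10.00) ∩ circle(D,3.00): a=9.5491, h=2.9690
  candidates: C₊=(6.4457,2.9484) cross=29.629; C₋=(6.6941,-2.9844) cross=-29.629
  mode + wants cross > 0 → take C=(6.4457,2.9484) (cross=29.629)
ex = (C−B)/|BC| = (0.9417,0.3366); ey = (-0.3366,0.9417)
P = B + 2.87·ex + -3.39·ey = (0.8728,-2.6437)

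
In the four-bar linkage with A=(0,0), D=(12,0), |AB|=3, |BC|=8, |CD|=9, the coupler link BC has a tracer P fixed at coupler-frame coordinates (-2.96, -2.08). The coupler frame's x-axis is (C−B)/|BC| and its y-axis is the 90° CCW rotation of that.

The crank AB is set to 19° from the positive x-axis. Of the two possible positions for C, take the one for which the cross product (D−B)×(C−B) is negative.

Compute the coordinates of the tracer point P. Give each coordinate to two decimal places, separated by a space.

-0.18 2.98

A=(0,0), D=(12.00,0)
B = A + 3.00·(cos19°, sin19°) = (2.8366, 0.9767)
|BD| = 9.2153
circle(B,8.00) ∩ circle(D,9.00): a=3.6853, h=7.1006
  candidates: C₊=(7.2537,7.6467) cross=65.435; C₋=(5.7485,-6.4745) cross=-65.435
  mode - wants cross < 0 → take C=(5.7485,-6.4745) (cross=-65.435)
ex = (C−B)/|BC| = (0.3640,-0.9314); ey = (0.9314,0.3640)
P = B + -2.96·ex + -2.08·ey = (-0.1782,2.9765)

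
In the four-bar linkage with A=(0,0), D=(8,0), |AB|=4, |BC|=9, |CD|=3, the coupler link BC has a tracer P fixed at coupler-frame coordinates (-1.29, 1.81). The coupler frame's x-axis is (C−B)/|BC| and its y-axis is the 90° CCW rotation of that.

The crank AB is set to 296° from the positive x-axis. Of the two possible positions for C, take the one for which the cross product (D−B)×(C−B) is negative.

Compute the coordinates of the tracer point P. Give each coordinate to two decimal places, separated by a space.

0.10 -2.11

A=(0,0), D=(8.00,0)
B = A + 4.00·(cos296°, sin296°) = (1.7535, -3.5952)
|BD| = 7.2072
circle(B,9.00) ∩ circle(D,3.00): a=8.5986, h=2.6578
  candidates: C₊=(7.8801,2.9976) cross=19.156; C₋=(10.5317,-1.6095) cross=-19.156
  mode - wants cross < 0 → take C=(10.5317,-1.6095) (cross=-19.156)
ex = (C−B)/|BC| = (0.9754,0.2206); ey = (-0.2206,0.9754)
P = B + -1.29·ex + 1.81·ey = (0.0959,-2.1144)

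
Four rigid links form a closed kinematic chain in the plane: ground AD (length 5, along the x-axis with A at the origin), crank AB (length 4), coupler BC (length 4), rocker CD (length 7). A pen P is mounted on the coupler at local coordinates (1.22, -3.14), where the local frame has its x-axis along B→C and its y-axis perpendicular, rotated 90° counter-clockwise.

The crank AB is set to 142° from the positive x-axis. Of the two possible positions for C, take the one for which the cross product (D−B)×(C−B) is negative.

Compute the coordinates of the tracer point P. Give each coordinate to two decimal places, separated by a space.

-5.74 0.30

A=(0,0), D=(5.00,0)
B = A + 4.00·(cos142°, sin142°) = (-3.1520, 2.4626)
|BD| = 8.5159
circle(B,4.00) ∩ circle(D,7.00): a=2.3204, h=3.2582
  candidates: C₊=(0.0114,4.9106) cross=27.746; C₋=(-1.8730,-1.3273) cross=-27.746
  mode - wants cross < 0 → take C=(-1.8730,-1.3273) (cross=-27.746)
ex = (C−B)/|BC| = (0.3198,-0.9475); ey = (0.9475,0.3198)
P = B + 1.22·ex + -3.14·ey = (-5.7371,0.3027)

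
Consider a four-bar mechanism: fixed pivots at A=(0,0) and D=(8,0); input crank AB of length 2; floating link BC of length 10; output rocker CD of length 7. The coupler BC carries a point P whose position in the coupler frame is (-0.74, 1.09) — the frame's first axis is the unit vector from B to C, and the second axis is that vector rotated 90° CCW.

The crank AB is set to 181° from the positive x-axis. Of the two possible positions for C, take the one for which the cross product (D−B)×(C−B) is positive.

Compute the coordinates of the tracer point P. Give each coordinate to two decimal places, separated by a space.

A=(0,0), D=(8.00,0)
B = A + 2.00·(cos181°, sin181°) = (-1.9997, -0.0349)
|BD| = 9.9998
circle(B,10.00) ∩ circle(D,7.00): a=7.5499, h=6.5573
  candidates: C₊=(5.5273,6.5487) cross=65.572; C₋=(5.5731,-6.5658) cross=-65.572
  mode + wants cross > 0 → take C=(5.5273,6.5487) (cross=65.572)
ex = (C−B)/|BC| = (0.7527,0.6584); ey = (-0.6584,0.7527)
P = B + -0.74·ex + 1.09·ey = (-3.2743,0.2984)

-3.27 0.30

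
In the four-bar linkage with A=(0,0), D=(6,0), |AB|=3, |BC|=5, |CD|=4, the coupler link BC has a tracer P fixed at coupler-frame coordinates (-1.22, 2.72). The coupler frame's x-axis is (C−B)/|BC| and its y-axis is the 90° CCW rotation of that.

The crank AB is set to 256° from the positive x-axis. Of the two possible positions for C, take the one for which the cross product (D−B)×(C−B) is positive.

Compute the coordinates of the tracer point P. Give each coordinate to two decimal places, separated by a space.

A=(0,0), D=(6.00,0)
B = A + 3.00·(cos256°, sin256°) = (-0.7258, -2.9109)
|BD| = 7.3287
circle(B,5.00) ∩ circle(D,4.00): a=4.2784, h=2.5876
  candidates: C₊=(2.1729,1.1632) cross=18.964; C₋=(4.2284,-3.5863) cross=-18.964
  mode + wants cross > 0 → take C=(2.1729,1.1632) (cross=18.964)
ex = (C−B)/|BC| = (0.5797,0.8148); ey = (-0.8148,0.5797)
P = B + -1.22·ex + 2.72·ey = (-3.6493,-2.3281)

-3.65 -2.33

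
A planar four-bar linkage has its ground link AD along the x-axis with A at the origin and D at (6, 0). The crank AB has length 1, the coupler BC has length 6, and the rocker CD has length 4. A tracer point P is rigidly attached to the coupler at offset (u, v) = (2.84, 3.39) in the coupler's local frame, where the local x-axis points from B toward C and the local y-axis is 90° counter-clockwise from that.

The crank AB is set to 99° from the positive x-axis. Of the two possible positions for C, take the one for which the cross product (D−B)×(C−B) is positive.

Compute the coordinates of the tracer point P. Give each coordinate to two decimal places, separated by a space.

0.68 5.33

A=(0,0), D=(6.00,0)
B = A + 1.00·(cos99°, sin99°) = (-0.1564, 0.9877)
|BD| = 6.2352
circle(B,6.00) ∩ circle(D,4.00): a=4.7214, h=3.7025
  candidates: C₊=(5.0918,3.8955) cross=23.086; C₋=(3.9188,-3.4160) cross=-23.086
  mode + wants cross > 0 → take C=(5.0918,3.8955) (cross=23.086)
ex = (C−B)/|BC| = (0.8747,0.4846); ey = (-0.4846,0.8747)
P = B + 2.84·ex + 3.39·ey = (0.6848,5.3293)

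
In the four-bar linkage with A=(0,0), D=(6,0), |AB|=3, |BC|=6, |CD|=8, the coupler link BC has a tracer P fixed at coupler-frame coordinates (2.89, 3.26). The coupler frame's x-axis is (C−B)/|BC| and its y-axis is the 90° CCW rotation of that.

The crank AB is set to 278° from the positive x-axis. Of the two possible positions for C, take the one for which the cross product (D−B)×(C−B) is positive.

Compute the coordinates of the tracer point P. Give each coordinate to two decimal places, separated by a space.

-3.60 -1.29

A=(0,0), D=(6.00,0)
B = A + 3.00·(cos278°, sin278°) = (0.4175, -2.9708)
|BD| = 6.3237
circle(B,6.00) ∩ circle(D,8.00): a=0.9480, h=5.9246
  candidates: C₊=(-1.5289,2.7047) cross=37.466; C₋=(4.0377,-7.7556) cross=-37.466
  mode + wants cross > 0 → take C=(-1.5289,2.7047) (cross=37.466)
ex = (C−B)/|BC| = (-0.3244,0.9459); ey = (-0.9459,-0.3244)
P = B + 2.89·ex + 3.26·ey = (-3.6037,-1.2947)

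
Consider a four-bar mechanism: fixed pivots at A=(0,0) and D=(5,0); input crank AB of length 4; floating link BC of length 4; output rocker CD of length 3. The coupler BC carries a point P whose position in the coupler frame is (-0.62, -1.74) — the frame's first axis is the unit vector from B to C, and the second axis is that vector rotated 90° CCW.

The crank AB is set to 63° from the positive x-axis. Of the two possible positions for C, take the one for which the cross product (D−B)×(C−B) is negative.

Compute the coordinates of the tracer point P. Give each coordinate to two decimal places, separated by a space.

0.05 4.09

A=(0,0), D=(5.00,0)
B = A + 4.00·(cos63°, sin63°) = (1.8160, 3.5640)
|BD| = 4.7792
circle(B,4.00) ∩ circle(D,3.00): a=3.1219, h=2.5007
  candidates: C₊=(5.7608,2.9019) cross=11.951; C₋=(2.0310,-0.4302) cross=-11.951
  mode - wants cross < 0 → take C=(2.0310,-0.4302) (cross=-11.951)
ex = (C−B)/|BC| = (0.0538,-0.9986); ey = (0.9986,0.0538)
P = B + -0.62·ex + -1.74·ey = (0.0451,4.0896)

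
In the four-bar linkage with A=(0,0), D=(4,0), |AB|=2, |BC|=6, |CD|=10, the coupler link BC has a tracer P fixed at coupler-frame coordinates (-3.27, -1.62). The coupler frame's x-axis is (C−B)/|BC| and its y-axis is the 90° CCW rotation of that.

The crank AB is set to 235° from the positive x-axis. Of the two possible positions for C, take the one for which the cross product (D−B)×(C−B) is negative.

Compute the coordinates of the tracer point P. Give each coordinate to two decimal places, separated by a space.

A=(0,0), D=(4.00,0)
B = A + 2.00·(cos235°, sin235°) = (-1.1472, -1.6383)
|BD| = 5.4016
circle(B,6.00) ∩ circle(D,10.00): a=-3.2234, h=5.0606
  candidates: C₊=(-5.7536,2.2063) cross=27.335; C₋=(-2.6838,-7.4382) cross=-27.335
  mode - wants cross < 0 → take C=(-2.6838,-7.4382) (cross=-27.335)
ex = (C−B)/|BC| = (-0.2561,-0.9666); ey = (0.9666,-0.2561)
P = B + -3.27·ex + -1.62·ey = (-1.8756,1.9375)

-1.88 1.94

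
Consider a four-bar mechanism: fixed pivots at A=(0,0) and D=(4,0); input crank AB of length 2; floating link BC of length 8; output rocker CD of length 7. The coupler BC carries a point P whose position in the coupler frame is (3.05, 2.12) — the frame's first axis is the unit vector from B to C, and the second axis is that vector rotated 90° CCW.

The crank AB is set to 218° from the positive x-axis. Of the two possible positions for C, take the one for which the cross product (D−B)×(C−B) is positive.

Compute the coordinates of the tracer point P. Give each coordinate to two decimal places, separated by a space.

-2.59 2.34

A=(0,0), D=(4.00,0)
B = A + 2.00·(cos218°, sin218°) = (-1.5760, -1.2313)
|BD| = 5.7104
circle(B,8.00) ∩ circle(D,7.00): a=4.1686, h=6.8281
  candidates: C₊=(1.0222,6.3350) cross=38.991; C₋=(3.9668,-6.9999) cross=-38.991
  mode + wants cross > 0 → take C=(1.0222,6.3350) (cross=38.991)
ex = (C−B)/|BC| = (0.3248,0.9458); ey = (-0.9458,0.3248)
P = B + 3.05·ex + 2.12·ey = (-2.5905,2.3419)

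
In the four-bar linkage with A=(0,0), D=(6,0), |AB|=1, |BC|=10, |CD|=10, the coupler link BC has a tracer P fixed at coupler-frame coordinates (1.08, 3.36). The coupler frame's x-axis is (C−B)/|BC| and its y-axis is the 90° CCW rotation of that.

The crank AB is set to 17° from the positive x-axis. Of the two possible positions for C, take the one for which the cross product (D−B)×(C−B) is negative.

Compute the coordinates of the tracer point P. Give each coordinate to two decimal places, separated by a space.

4.46 -0.11

A=(0,0), D=(6.00,0)
B = A + 1.00·(cos17°, sin17°) = (0.9563, 0.2924)
|BD| = 5.0522
circle(B,10.00) ∩ circle(D,10.00): a=2.5261, h=9.6757
  candidates: C₊=(4.0381,9.8057) cross=48.883; C₋=(2.9182,-9.5133) cross=-48.883
  mode - wants cross < 0 → take C=(2.9182,-9.5133) (cross=-48.883)
ex = (C−B)/|BC| = (0.1962,-0.9806); ey = (0.9806,0.1962)
P = B + 1.08·ex + 3.36·ey = (4.4629,-0.1074)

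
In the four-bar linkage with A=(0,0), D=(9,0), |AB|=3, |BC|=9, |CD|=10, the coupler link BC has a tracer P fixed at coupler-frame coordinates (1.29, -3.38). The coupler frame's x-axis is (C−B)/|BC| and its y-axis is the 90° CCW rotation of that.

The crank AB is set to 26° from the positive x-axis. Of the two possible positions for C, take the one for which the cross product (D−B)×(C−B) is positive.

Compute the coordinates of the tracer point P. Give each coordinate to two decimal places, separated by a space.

A=(0,0), D=(9.00,0)
B = A + 3.00·(cos26°, sin26°) = (2.6964, 1.3151)
|BD| = 6.4393
circle(B,9.00) ∩ circle(D,10.00): a=1.7444, h=8.8293
  candidates: C₊=(6.2072,9.6021) cross=56.855; C₋=(2.6008,-7.6844) cross=-56.855
  mode + wants cross > 0 → take C=(6.2072,9.6021) (cross=56.855)
ex = (C−B)/|BC| = (0.3901,0.9208); ey = (-0.9208,0.3901)
P = B + 1.29·ex + -3.38·ey = (6.3118,1.1844)

6.31 1.18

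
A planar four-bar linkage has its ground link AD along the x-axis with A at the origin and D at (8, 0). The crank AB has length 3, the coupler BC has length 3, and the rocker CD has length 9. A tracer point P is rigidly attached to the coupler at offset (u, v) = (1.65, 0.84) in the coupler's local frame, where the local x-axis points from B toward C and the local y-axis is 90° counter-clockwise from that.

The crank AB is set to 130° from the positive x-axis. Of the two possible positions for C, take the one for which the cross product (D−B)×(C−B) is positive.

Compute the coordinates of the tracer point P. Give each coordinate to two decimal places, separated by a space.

-1.37 4.06

A=(0,0), D=(8.00,0)
B = A + 3.00·(cos130°, sin130°) = (-1.9284, 2.2981)
|BD| = 10.1909
circle(B,3.00) ∩ circle(D,9.00): a=1.5629, h=2.5608
  candidates: C₊=(0.1717,4.4405) cross=26.096; C₋=(-0.9832,-0.5491) cross=-26.096
  mode + wants cross > 0 → take C=(0.1717,4.4405) (cross=26.096)
ex = (C−B)/|BC| = (0.7000,0.7141); ey = (-0.7141,0.7000)
P = B + 1.65·ex + 0.84·ey = (-1.3732,4.0644)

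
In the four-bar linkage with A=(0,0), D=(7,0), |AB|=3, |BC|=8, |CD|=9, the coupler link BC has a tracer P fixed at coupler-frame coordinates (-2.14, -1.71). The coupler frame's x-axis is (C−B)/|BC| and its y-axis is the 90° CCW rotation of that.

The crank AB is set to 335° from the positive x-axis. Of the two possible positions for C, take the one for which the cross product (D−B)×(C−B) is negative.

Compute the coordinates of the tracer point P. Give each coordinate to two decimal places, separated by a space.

A=(0,0), D=(7.00,0)
B = A + 3.00·(cos335°, sin335°) = (2.7189, -1.2679)
|BD| = 4.4649
circle(B,8.00) ∩ circle(D,9.00): a=0.3287, h=7.9932
  candidates: C₊=(0.7643,6.4897) cross=35.689; C₋=(5.3039,-8.8387) cross=-35.689
  mode - wants cross < 0 → take C=(5.3039,-8.8387) (cross=-35.689)
ex = (C−B)/|BC| = (0.3231,-0.9464); ey = (0.9464,0.3231)
P = B + -2.14·ex + -1.71·ey = (0.4092,0.2048)

0.41 0.20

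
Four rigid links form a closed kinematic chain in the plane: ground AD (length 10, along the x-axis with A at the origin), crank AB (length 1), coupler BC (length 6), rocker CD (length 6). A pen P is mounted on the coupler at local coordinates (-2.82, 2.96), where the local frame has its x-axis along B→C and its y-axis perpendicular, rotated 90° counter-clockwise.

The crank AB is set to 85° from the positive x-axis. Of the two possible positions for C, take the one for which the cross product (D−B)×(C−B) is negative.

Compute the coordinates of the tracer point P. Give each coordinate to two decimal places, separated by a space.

A=(0,0), D=(10.00,0)
B = A + 1.00·(cos85°, sin85°) = (0.0872, 0.9962)
|BD| = 9.9628
circle(B,6.00) ∩ circle(D,6.00): a=4.9814, h=3.3445
  candidates: C₊=(5.3780,3.8259) cross=33.321; C₋=(4.7092,-2.8297) cross=-33.321
  mode - wants cross < 0 → take C=(4.7092,-2.8297) (cross=-33.321)
ex = (C−B)/|BC| = (0.7703,-0.6376); ey = (0.6376,0.7703)
P = B + -2.82·ex + 2.96·ey = (-0.1978,5.0745)

-0.20 5.07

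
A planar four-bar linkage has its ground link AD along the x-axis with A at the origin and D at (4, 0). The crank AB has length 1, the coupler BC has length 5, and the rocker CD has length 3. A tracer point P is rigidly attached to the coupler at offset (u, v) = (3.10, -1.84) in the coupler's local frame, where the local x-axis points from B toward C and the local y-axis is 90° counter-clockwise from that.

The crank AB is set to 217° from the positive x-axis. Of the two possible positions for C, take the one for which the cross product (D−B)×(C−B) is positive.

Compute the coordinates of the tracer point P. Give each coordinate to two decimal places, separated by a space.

2.73 0.14

A=(0,0), D=(4.00,0)
B = A + 1.00·(cos217°, sin217°) = (-0.7986, -0.6018)
|BD| = 4.8362
circle(B,5.00) ∩ circle(D,3.00): a=4.0723, h=2.9011
  candidates: C₊=(2.8810,2.7835) cross=14.030; C₋=(3.6030,-2.9736) cross=-14.030
  mode + wants cross > 0 → take C=(2.8810,2.7835) (cross=14.030)
ex = (C−B)/|BC| = (0.7359,0.6771); ey = (-0.6771,0.7359)
P = B + 3.10·ex + -1.84·ey = (2.7285,0.1430)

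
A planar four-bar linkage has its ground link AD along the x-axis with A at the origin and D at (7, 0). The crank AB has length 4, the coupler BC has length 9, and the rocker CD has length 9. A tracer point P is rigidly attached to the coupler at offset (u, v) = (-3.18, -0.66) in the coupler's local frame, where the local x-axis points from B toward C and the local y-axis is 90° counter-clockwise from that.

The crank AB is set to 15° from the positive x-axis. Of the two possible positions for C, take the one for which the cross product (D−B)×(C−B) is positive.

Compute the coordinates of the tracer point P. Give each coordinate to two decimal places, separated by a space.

2.91 -2.07

A=(0,0), D=(7.00,0)
B = A + 4.00·(cos15°, sin15°) = (3.8637, 1.0353)
|BD| = 3.3027
circle(B,9.00) ∩ circle(D,9.00): a=1.6514, h=8.8472
  candidates: C₊=(8.2051,8.9190) cross=29.220; C₋=(2.6586,-7.8837) cross=-29.220
  mode + wants cross > 0 → take C=(8.2051,8.9190) (cross=29.220)
ex = (C−B)/|BC| = (0.4824,0.8760); ey = (-0.8760,0.4824)
P = B + -3.18·ex + -0.66·ey = (2.9079,-2.0687)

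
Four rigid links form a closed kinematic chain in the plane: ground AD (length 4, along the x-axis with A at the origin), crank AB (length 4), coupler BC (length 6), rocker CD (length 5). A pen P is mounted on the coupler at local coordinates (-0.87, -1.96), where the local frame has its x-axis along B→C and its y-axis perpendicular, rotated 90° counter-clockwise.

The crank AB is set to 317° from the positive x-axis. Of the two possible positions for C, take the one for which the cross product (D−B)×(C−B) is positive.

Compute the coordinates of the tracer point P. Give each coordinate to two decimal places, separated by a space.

A=(0,0), D=(4.00,0)
B = A + 4.00·(cos317°, sin317°) = (2.9254, -2.7280)
|BD| = 2.9320
circle(B,6.00) ∩ circle(D,5.00): a=3.3419, h=4.9832
  candidates: C₊=(-0.4862,2.2077) cross=14.611; C₋=(8.7866,-1.4450) cross=-14.611
  mode + wants cross > 0 → take C=(-0.4862,2.2077) (cross=14.611)
ex = (C−B)/|BC| = (-0.5686,0.8226); ey = (-0.8226,-0.5686)
P = B + -0.87·ex + -1.96·ey = (5.0324,-2.3292)

5.03 -2.33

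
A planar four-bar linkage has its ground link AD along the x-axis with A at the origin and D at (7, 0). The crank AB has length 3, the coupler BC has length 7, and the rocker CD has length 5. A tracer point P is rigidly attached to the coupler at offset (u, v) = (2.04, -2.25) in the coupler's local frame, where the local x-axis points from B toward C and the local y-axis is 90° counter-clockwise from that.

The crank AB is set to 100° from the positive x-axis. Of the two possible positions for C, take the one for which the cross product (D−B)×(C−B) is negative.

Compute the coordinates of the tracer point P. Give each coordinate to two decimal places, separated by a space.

A=(0,0), D=(7.00,0)
B = A + 3.00·(cos100°, sin100°) = (-0.5209, 2.9544)
|BD| = 8.0804
circle(B,7.00) ∩ circle(D,5.00): a=5.5253, h=4.2978
  candidates: C₊=(6.1932,4.9345) cross=34.728; C₋=(3.0504,-3.0660) cross=-34.728
  mode - wants cross < 0 → take C=(3.0504,-3.0660) (cross=-34.728)
ex = (C−B)/|BC| = (0.5102,-0.8601); ey = (0.8601,0.5102)
P = B + 2.04·ex + -2.25·ey = (-1.4153,0.0520)

-1.42 0.05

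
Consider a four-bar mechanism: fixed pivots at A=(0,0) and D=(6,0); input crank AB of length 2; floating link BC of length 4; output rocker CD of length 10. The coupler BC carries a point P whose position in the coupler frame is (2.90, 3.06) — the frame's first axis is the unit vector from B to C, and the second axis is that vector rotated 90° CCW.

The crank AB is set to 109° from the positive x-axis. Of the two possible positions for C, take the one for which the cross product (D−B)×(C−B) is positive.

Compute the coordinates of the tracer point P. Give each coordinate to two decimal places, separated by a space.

A=(0,0), D=(6.00,0)
B = A + 2.00·(cos109°, sin109°) = (-0.6511, 1.8910)
|BD| = 6.9147
circle(B,4.00) ∩ circle(D,10.00): a=-2.6166, h=3.0255
  candidates: C₊=(-2.3406,5.5167) cross=20.920; C₋=(-3.9954,-0.3035) cross=-20.920
  mode + wants cross > 0 → take C=(-2.3406,5.5167) (cross=20.920)
ex = (C−B)/|BC| = (-0.4224,0.9064); ey = (-0.9064,-0.4224)
P = B + 2.90·ex + 3.06·ey = (-4.6497,3.2272)

-4.65 3.23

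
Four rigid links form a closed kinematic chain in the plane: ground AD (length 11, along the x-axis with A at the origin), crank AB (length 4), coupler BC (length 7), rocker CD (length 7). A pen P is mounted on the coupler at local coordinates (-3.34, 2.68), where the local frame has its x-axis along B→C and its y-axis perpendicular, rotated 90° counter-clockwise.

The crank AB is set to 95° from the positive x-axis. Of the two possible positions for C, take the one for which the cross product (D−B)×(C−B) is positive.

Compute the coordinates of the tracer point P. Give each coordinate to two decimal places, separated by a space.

-4.15 5.95

A=(0,0), D=(11.00,0)
B = A + 4.00·(cos95°, sin95°) = (-0.3486, 3.9848)
|BD| = 12.0279
circle(B,7.00) ∩ circle(D,7.00): a=6.0139, h=3.5823
  candidates: C₊=(6.5125,5.3723) cross=43.087; C₋=(4.1389,-1.3876) cross=-43.087
  mode + wants cross > 0 → take C=(6.5125,5.3723) (cross=43.087)
ex = (C−B)/|BC| = (0.9802,0.1982); ey = (-0.1982,0.9802)
P = B + -3.34·ex + 2.68·ey = (-4.1536,5.9495)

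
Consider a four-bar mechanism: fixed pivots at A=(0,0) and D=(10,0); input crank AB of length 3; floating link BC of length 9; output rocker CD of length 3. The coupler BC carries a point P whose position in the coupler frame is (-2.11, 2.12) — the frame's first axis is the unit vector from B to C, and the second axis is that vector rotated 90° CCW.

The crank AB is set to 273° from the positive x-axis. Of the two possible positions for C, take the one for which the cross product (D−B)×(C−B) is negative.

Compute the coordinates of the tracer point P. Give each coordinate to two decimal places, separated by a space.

-1.98 -0.90

A=(0,0), D=(10.00,0)
B = A + 3.00·(cos273°, sin273°) = (0.1570, -2.9959)
|BD| = 10.2888
circle(B,9.00) ∩ circle(D,3.00): a=8.6434, h=2.5085
  candidates: C₊=(7.6954,1.9207) cross=25.809; C₋=(9.1562,-2.8789) cross=-25.809
  mode - wants cross < 0 → take C=(9.1562,-2.8789) (cross=-25.809)
ex = (C−B)/|BC| = (0.9999,0.0130); ey = (-0.0130,0.9999)
P = B + -2.11·ex + 2.12·ey = (-1.9804,-0.9035)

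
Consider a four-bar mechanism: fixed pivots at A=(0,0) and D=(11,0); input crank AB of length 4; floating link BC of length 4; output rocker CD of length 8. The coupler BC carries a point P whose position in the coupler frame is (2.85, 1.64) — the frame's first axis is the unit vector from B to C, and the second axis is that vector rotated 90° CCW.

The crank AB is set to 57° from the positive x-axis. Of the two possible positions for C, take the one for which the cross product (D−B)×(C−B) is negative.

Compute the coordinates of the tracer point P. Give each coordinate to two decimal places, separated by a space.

A=(0,0), D=(11.00,0)
B = A + 4.00·(cos57°, sin57°) = (2.1786, 3.3547)
|BD| = 9.4378
circle(B,4.00) ∩ circle(D,8.00): a=2.1759, h=3.3564
  candidates: C₊=(5.4054,5.7184) cross=31.677; C₋=(3.0193,-0.5560) cross=-31.677
  mode - wants cross < 0 → take C=(3.0193,-0.5560) (cross=-31.677)
ex = (C−B)/|BC| = (0.2102,-0.9777); ey = (0.9777,0.2102)
P = B + 2.85·ex + 1.64·ey = (4.3810,0.9131)

4.38 0.91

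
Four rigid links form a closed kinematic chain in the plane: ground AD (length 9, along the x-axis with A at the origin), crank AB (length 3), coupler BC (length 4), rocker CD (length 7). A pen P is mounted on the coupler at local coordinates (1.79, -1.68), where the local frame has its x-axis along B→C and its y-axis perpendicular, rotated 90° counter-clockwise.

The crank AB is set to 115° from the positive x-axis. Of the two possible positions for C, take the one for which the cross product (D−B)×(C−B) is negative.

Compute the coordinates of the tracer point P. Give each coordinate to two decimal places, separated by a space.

-0.76 0.32

A=(0,0), D=(9.00,0)
B = A + 3.00·(cos115°, sin115°) = (-1.2679, 2.7189)
|BD| = 10.6217
circle(B,4.00) ∩ circle(D,7.00): a=3.7575, h=1.3717
  candidates: C₊=(2.7155,3.0831) cross=14.570; C₋=(2.0133,0.4311) cross=-14.570
  mode - wants cross < 0 → take C=(2.0133,0.4311) (cross=-14.570)
ex = (C−B)/|BC| = (0.8203,-0.5720); ey = (0.5720,0.8203)
P = B + 1.79·ex + -1.68·ey = (-0.7604,0.3170)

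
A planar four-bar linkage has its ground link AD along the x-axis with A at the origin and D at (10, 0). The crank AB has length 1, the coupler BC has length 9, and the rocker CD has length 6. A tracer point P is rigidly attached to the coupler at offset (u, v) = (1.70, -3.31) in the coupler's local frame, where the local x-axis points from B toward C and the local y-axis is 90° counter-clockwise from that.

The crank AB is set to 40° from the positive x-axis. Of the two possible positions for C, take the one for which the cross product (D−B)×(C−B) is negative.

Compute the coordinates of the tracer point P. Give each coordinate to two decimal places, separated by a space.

-0.21 -2.95

A=(0,0), D=(10.00,0)
B = A + 1.00·(cos40°, sin40°) = (0.7660, 0.6428)
|BD| = 9.2563
circle(B,9.00) ∩ circle(D,6.00): a=7.0589, h=5.5831
  candidates: C₊=(8.1956,5.7223) cross=51.679; C₋=(7.4202,-5.4171) cross=-51.679
  mode - wants cross < 0 → take C=(7.4202,-5.4171) (cross=-51.679)
ex = (C−B)/|BC| = (0.7394,-0.6733); ey = (0.6733,0.7394)
P = B + 1.70·ex + -3.31·ey = (-0.2057,-2.9491)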